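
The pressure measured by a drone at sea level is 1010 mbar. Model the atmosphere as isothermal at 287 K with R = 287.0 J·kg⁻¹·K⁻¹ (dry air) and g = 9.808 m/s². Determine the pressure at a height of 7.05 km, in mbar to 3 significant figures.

P ≈ 436 mbar

Scale height: H = RT/g = 287.0 × 287 / 9.808 = 8398.1 m.
Barometric formula: P = P₀ exp(−z/H).
z/H = 7050.0/8398.1 = 0.83948; exp(−0.83948) = 0.43194.
P = 1010 × 0.43194 = 436.26 mbar.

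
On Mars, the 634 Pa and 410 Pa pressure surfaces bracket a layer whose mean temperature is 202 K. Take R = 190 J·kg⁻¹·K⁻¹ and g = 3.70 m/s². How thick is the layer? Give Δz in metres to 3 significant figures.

Hypsometric equation: Δz = (R T̄/g) ln(P₁/P₂).
R T̄/g = 190 × 202 / 3.70 = 10373 m.
ln(634/410) = ln(1.5463) = 0.43586.
Δz = 10373 × 0.43586 = 4521.2 m.

Δz ≈ 4520 m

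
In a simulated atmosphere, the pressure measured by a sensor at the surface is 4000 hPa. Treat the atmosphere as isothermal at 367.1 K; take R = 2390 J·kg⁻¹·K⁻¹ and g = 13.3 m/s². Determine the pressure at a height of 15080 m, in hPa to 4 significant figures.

P ≈ 3183 hPa

Scale height: H = RT/g = 2390 × 367.1 / 13.3 = 65968 m.
Barometric formula: P = P₀ exp(−z/H).
z/H = 15080/65968 = 0.22860; exp(−0.22860) = 0.79565.
P = 4000 × 0.79565 = 3182.6 hPa.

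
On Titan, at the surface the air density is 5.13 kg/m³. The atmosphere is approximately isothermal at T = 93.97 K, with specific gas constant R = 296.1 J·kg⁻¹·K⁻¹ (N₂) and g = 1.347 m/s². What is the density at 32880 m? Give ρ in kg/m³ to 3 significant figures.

ρ ≈ 1.04 kg/m³

Scale height: H = RT/g = 296.1 × 93.97 / 1.347 = 20657 m.
In an isothermal atmosphere, density decays like pressure: ρ = ρ₀ exp(−z/H).
z/H = 32880/20657 = 1.5917; exp(−1.5917) = 0.20358.
ρ = 5.13 × 0.20358 = 1.0444 kg/m³.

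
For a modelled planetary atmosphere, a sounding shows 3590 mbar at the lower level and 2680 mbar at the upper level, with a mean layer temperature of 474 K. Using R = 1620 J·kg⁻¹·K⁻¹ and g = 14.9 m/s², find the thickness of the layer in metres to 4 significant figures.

Hypsometric equation: Δz = (R T̄/g) ln(P₁/P₂).
R T̄/g = 1620 × 474 / 14.9 = 51536 m.
ln(3590/2680) = ln(1.3396) = 0.29237.
Δz = 51536 × 0.29237 = 15068 m.

Δz ≈ 15070 m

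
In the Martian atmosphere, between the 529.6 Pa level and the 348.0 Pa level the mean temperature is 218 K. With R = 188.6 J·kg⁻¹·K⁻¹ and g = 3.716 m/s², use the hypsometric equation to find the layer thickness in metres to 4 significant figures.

Δz ≈ 4646 m

Hypsometric equation: Δz = (R T̄/g) ln(P₁/P₂).
R T̄/g = 188.6 × 218 / 3.716 = 11064 m.
ln(529.6/348.0) = ln(1.5218) = 0.41989.
Δz = 11064 × 0.41989 = 4645.7 m.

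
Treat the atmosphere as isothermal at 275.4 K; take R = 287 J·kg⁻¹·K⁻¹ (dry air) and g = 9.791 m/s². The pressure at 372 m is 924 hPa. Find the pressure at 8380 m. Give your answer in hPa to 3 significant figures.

P ≈ 343 hPa

Scale height: H = RT/g = 287 × 275.4 / 9.791 = 8072.7 m.
Between two levels, P₂ = P₁ exp(−Δz/H) with Δz = z₂ − z₁.
Δz = 8380.0 − 372.00 = 8008.0 m; Δz/H = 8008.0/8072.7 = 0.99199.
P₂ = 924 × exp(−0.99199) = 924 × 0.37084 = 342.66 hPa.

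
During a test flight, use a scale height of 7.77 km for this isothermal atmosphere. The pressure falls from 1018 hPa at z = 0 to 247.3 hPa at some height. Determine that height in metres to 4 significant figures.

Invert the barometric formula: z = H ln(P₀/P).
P₀/P = 1018/247.3 = 4.1165; ln(4.1165) = 1.4150.
z = 7770.0 × 1.4150 = 10995 m.

z ≈ 10990 m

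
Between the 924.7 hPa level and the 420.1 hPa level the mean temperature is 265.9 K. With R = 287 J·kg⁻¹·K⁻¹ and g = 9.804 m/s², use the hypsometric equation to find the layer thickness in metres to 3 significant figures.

Hypsometric equation: Δz = (R T̄/g) ln(P₁/P₂).
R T̄/g = 287 × 265.9 / 9.804 = 7783.9 m.
ln(924.7/420.1) = ln(2.2011) = 0.78896.
Δz = 7783.9 × 0.78896 = 6141.2 m.

Δz ≈ 6140 m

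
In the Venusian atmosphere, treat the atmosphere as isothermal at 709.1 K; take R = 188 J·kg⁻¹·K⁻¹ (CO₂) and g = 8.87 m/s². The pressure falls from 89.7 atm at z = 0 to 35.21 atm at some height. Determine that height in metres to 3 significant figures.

z ≈ 14100 m

Scale height: H = RT/g = 188 × 709.1 / 8.87 = 15029 m.
Invert the barometric formula: z = H ln(P₀/P).
P₀/P = 89.7/35.21 = 2.5476; ln(2.5476) = 0.93515.
z = 15029 × 0.93515 = 14054 m.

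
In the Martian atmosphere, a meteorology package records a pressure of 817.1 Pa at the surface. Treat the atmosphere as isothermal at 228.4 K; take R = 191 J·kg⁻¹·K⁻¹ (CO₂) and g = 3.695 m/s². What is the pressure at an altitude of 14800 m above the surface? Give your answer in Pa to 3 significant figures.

Scale height: H = RT/g = 191 × 228.4 / 3.695 = 11806 m.
Barometric formula: P = P₀ exp(−z/H).
z/H = 14800/11806 = 1.2536; exp(−1.2536) = 0.28548.
P = 817.1 × 0.28548 = 233.27 Pa.

P ≈ 233 Pa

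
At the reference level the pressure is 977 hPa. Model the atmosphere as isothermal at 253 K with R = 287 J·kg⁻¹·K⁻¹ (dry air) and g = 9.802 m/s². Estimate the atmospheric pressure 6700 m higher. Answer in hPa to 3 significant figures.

Scale height: H = RT/g = 287 × 253 / 9.802 = 7407.8 m.
Barometric formula: P = P₀ exp(−z/H).
z/H = 6700.0/7407.8 = 0.90445; exp(−0.90445) = 0.40476.
P = 977 × 0.40476 = 395.45 hPa.

P ≈ 395 hPa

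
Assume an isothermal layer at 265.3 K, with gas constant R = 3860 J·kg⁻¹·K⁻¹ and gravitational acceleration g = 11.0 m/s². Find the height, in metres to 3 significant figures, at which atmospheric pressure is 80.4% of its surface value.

z ≈ 20300 m

Scale height: H = RT/g = 3860 × 265.3 / 11.0 = 93096 m.
Set P/P₀ = exp(−z/H) = 0.804, so z = −H ln(0.804).
−ln(0.804) = 0.21816; z = 93096 × 0.21816 = 20310 m.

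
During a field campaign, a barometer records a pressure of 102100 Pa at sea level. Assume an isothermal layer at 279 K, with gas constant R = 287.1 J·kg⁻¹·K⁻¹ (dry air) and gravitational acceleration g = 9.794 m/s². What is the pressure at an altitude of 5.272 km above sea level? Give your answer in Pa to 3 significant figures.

P ≈ 53600 Pa

Scale height: H = RT/g = 287.1 × 279 / 9.794 = 8178.6 m.
Barometric formula: P = P₀ exp(−z/H).
z/H = 5272.0/8178.6 = 0.64461; exp(−0.64461) = 0.52487.
P = 102100 × 0.52487 = 53589 Pa.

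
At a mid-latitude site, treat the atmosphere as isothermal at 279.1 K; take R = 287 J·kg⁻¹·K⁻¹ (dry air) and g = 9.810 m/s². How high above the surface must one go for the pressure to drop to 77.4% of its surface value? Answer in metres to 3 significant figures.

z ≈ 2090 m

Scale height: H = RT/g = 287 × 279.1 / 9.810 = 8165.3 m.
Set P/P₀ = exp(−z/H) = 0.774, so z = −H ln(0.774).
−ln(0.774) = 0.25618; z = 8165.3 × 0.25618 = 2091.8 m.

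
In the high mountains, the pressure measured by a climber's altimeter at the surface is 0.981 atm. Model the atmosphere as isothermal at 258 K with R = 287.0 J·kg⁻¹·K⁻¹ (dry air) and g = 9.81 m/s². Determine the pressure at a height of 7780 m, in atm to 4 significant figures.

P ≈ 0.3500 atm

Scale height: H = RT/g = 287.0 × 258 / 9.81 = 7548.0 m.
Barometric formula: P = P₀ exp(−z/H).
z/H = 7780.0/7548.0 = 1.0307; exp(−1.0307) = 0.35676.
P = 0.981 × 0.35676 = 0.34998 atm.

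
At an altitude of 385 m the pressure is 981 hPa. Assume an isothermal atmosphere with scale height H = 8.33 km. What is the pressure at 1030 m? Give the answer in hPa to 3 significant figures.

P ≈ 908 hPa

Between two levels, P₂ = P₁ exp(−Δz/H) with Δz = z₂ − z₁.
Δz = 1030.0 − 385.00 = 645.00 m; Δz/H = 645.00/8330.0 = 0.077431.
P₂ = 981 × exp(−0.077431) = 981 × 0.92549 = 907.91 hPa.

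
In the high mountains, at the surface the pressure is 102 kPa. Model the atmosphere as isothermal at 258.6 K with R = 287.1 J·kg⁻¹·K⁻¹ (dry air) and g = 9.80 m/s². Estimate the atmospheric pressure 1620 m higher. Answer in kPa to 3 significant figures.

Scale height: H = RT/g = 287.1 × 258.6 / 9.80 = 7575.9 m.
Barometric formula: P = P₀ exp(−z/H).
z/H = 1620.0/7575.9 = 0.21384; exp(−0.21384) = 0.80748.
P = 102 × 0.80748 = 82.363 kPa.

P ≈ 82.4 kPa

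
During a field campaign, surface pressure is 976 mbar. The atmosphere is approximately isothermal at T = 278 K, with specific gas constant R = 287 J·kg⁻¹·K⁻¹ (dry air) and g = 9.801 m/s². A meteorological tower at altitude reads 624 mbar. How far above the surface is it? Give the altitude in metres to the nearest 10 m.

z ≈ 3640 m

Scale height: H = RT/g = 287 × 278 / 9.801 = 8140.6 m.
Invert the barometric formula: z = H ln(P₀/P).
P₀/P = 976/624 = 1.5641; ln(1.5641) = 0.44731.
z = 8140.6 × 0.44731 = 3641.4 m.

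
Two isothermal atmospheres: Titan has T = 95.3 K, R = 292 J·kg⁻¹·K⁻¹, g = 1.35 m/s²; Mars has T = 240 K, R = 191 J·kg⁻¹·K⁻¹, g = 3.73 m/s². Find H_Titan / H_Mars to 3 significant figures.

H_Titan/H_Mars ≈ 1.68

H = RT/g for each body.
H_Titan = 292 × 95.3 / 1.35 = 20613 m.
H_Mars = 191 × 240 / 3.73 = 12290 m.
H_Titan/H_Mars = 20613/12290 = 1.6772.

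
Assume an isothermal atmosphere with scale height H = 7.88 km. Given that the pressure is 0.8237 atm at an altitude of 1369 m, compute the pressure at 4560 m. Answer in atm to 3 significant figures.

Between two levels, P₂ = P₁ exp(−Δz/H) with Δz = z₂ − z₁.
Δz = 4560.0 − 1369.0 = 3191.0 m; Δz/H = 3191.0/7880.0 = 0.40495.
P₂ = 0.8237 × exp(−0.40495) = 0.8237 × 0.66701 = 0.54942 atm.

P ≈ 0.549 atm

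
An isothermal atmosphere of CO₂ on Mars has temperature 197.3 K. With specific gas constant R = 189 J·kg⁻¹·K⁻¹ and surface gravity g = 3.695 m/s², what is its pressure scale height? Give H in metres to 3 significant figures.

H ≈ 10100 m

The scale height of an isothermal atmosphere is H = RT/g.
H = 189 × 197.3 / 3.695 = 37290/3.695 = 10092 m.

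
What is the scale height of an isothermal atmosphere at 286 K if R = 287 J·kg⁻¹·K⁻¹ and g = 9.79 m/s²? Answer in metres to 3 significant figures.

H ≈ 8380 m

The scale height of an isothermal atmosphere is H = RT/g.
H = 287 × 286 / 9.79 = 82082/9.79 = 8384.3 m.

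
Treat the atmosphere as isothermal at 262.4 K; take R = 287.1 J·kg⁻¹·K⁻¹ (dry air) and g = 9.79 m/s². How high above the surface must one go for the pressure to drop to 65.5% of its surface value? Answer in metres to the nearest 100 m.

Scale height: H = RT/g = 287.1 × 262.4 / 9.79 = 7695.1 m.
Set P/P₀ = exp(−z/H) = 0.655, so z = −H ln(0.655).
−ln(0.655) = 0.42312; z = 7695.1 × 0.42312 = 3256.0 m.

z ≈ 3300 m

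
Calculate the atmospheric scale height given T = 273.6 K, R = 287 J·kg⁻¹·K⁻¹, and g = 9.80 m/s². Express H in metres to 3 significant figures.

The scale height of an isothermal atmosphere is H = RT/g.
H = 287 × 273.6 / 9.80 = 78523/9.80 = 8012.6 m.

H ≈ 8010 m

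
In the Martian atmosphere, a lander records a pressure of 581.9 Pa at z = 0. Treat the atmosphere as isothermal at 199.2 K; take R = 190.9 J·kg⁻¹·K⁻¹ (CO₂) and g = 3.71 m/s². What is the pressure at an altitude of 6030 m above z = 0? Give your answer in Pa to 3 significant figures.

P ≈ 323 Pa

Scale height: H = RT/g = 190.9 × 199.2 / 3.71 = 10250 m.
Barometric formula: P = P₀ exp(−z/H).
z/H = 6030.0/10250 = 0.58829; exp(−0.58829) = 0.55528.
P = 581.9 × 0.55528 = 323.12 Pa.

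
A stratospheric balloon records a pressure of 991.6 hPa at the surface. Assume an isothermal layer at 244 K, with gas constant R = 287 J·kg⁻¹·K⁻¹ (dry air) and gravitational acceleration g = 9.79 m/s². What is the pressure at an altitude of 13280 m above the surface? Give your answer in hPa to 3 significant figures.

P ≈ 155 hPa

Scale height: H = RT/g = 287 × 244 / 9.79 = 7153.0 m.
Barometric formula: P = P₀ exp(−z/H).
z/H = 13280/7153.0 = 1.8566; exp(−1.8566) = 0.15620.
P = 991.6 × 0.15620 = 154.89 hPa.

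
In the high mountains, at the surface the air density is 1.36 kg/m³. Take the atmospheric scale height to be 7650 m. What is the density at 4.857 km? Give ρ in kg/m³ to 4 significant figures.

In an isothermal atmosphere, density decays like pressure: ρ = ρ₀ exp(−z/H).
z/H = 4857.0/7650.0 = 0.63490; exp(−0.63490) = 0.52999.
ρ = 1.36 × 0.52999 = 0.72079 kg/m³.

ρ ≈ 0.7208 kg/m³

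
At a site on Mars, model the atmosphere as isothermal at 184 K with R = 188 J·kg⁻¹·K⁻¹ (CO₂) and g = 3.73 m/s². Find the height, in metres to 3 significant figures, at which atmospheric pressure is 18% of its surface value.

z ≈ 15900 m

Scale height: H = RT/g = 188 × 184 / 3.73 = 9274.0 m.
Set P/P₀ = exp(−z/H) = 0.18, so z = −H ln(0.18).
−ln(0.18) = 1.7148; z = 9274.0 × 1.7148 = 15903 m.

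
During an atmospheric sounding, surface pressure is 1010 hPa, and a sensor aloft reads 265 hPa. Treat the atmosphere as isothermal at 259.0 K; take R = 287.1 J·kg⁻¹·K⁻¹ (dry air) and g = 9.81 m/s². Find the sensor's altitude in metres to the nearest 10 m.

Scale height: H = RT/g = 287.1 × 259.0 / 9.81 = 7579.9 m.
Invert the barometric formula: z = H ln(P₀/P).
P₀/P = 1010/265 = 3.8113; ln(3.8113) = 1.3380.
z = 7579.9 × 1.3380 = 10142 m.

z ≈ 10140 m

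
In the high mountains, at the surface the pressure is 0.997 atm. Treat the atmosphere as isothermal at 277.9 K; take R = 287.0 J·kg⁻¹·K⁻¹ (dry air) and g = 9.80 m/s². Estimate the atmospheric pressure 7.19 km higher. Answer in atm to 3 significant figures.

P ≈ 0.412 atm

Scale height: H = RT/g = 287.0 × 277.9 / 9.80 = 8138.5 m.
Barometric formula: P = P₀ exp(−z/H).
z/H = 7190.0/8138.5 = 0.88346; exp(−0.88346) = 0.41335.
P = 0.997 × 0.41335 = 0.41211 atm.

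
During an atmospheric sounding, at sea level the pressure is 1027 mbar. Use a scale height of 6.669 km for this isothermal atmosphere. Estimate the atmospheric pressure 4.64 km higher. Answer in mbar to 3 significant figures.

P ≈ 512 mbar

Barometric formula: P = P₀ exp(−z/H).
z/H = 4640.0/6669.0 = 0.69576; exp(−0.69576) = 0.49870.
P = 1027 × 0.49870 = 512.16 mbar.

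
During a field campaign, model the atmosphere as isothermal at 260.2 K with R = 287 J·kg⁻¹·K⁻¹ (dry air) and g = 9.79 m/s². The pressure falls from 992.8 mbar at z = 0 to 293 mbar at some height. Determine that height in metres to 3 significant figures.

z ≈ 9310 m

Scale height: H = RT/g = 287 × 260.2 / 9.79 = 7627.9 m.
Invert the barometric formula: z = H ln(P₀/P).
P₀/P = 992.8/293 = 3.3884; ln(3.3884) = 1.2204.
z = 7627.9 × 1.2204 = 9309.1 m.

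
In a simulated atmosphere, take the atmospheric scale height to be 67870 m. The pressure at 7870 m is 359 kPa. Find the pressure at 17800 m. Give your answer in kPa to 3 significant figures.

Between two levels, P₂ = P₁ exp(−Δz/H) with Δz = z₂ − z₁.
Δz = 17800 − 7870.0 = 9930.0 m; Δz/H = 9930.0/67870 = 0.14631.
P₂ = 359 × exp(−0.14631) = 359 × 0.86389 = 310.14 kPa.

P ≈ 310 kPa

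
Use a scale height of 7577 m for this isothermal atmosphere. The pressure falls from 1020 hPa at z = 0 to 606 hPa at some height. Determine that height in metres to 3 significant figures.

z ≈ 3950 m

Invert the barometric formula: z = H ln(P₀/P).
P₀/P = 1020/606 = 1.6832; ln(1.6832) = 0.52070.
z = 7577.0 × 0.52070 = 3945.3 m.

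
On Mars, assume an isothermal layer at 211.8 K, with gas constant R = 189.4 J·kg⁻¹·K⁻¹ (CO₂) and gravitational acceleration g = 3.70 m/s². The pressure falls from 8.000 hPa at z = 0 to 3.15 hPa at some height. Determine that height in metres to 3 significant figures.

Scale height: H = RT/g = 189.4 × 211.8 / 3.70 = 10842 m.
Invert the barometric formula: z = H ln(P₀/P).
P₀/P = 8.000/3.15 = 2.5397; ln(2.5397) = 0.93205.
z = 10842 × 0.93205 = 10105 m.

z ≈ 10100 m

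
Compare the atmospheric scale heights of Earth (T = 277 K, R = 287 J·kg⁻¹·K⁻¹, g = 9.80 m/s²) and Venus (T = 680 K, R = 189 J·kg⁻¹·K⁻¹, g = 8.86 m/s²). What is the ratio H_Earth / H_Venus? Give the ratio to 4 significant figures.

H = RT/g for each body.
H_Earth = 287 × 277 / 9.80 = 8112.1 m.
H_Venus = 189 × 680 / 8.86 = 14506 m.
H_Earth/H_Venus = 8112.1/14506 = 0.55922.

H_Earth/H_Venus ≈ 0.5592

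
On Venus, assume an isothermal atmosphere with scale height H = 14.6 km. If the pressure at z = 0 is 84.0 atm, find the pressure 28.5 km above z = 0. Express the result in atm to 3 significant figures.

P ≈ 11.9 atm

Barometric formula: P = P₀ exp(−z/H).
z/H = 28500/14600 = 1.9521; exp(−1.9521) = 0.14198.
P = 84.0 × 0.14198 = 11.926 atm.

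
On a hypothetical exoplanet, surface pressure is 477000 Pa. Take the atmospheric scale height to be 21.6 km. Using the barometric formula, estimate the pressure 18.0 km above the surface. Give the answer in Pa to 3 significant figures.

Barometric formula: P = P₀ exp(−z/H).
z/H = 18000/21600 = 0.83333; exp(−0.83333) = 0.43460.
P = 477000 × 0.43460 = 207300 Pa.

P ≈ 207000 Pa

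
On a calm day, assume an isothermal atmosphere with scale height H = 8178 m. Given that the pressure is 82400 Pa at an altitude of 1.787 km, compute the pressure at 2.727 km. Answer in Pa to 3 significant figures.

P ≈ 73500 Pa

Between two levels, P₂ = P₁ exp(−Δz/H) with Δz = z₂ − z₁.
Δz = 2727.0 − 1787.0 = 940.00 m; Δz/H = 940.00/8178.0 = 0.11494.
P₂ = 82400 × exp(−0.11494) = 82400 × 0.89142 = 73453 Pa.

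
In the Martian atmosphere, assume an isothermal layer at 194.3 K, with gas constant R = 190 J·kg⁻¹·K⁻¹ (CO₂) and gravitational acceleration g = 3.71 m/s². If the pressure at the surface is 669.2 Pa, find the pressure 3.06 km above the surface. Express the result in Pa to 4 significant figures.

Scale height: H = RT/g = 190 × 194.3 / 3.71 = 9950.7 m.
Barometric formula: P = P₀ exp(−z/H).
z/H = 3060.0/9950.7 = 0.30752; exp(−0.30752) = 0.73527.
P = 669.2 × 0.73527 = 492.04 Pa.

P ≈ 492.0 Pa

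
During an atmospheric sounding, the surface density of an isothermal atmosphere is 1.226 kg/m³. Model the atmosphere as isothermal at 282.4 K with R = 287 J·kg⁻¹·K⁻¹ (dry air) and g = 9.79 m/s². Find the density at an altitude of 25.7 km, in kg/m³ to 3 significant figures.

Scale height: H = RT/g = 287 × 282.4 / 9.79 = 8278.7 m.
In an isothermal atmosphere, density decays like pressure: ρ = ρ₀ exp(−z/H).
z/H = 25700/8278.7 = 3.1044; exp(−3.1044) = 0.044851.
ρ = 1.226 × 0.044851 = 0.054987 kg/m³.

ρ ≈ 0.0550 kg/m³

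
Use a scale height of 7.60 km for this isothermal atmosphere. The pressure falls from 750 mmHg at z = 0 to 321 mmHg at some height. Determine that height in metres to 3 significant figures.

Invert the barometric formula: z = H ln(P₀/P).
P₀/P = 750/321 = 2.3364; ln(2.3364) = 0.84861.
z = 7600.0 × 0.84861 = 6449.4 m.

z ≈ 6450 m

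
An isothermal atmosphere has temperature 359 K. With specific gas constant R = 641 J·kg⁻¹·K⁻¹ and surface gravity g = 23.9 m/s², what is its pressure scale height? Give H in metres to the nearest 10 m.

H ≈ 9630 m

The scale height of an isothermal atmosphere is H = RT/g.
H = 641 × 359 / 23.9 = 230120/23.9 = 9628.5 m.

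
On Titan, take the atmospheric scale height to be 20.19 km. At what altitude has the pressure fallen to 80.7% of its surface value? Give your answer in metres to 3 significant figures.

z ≈ 4330 m

Set P/P₀ = exp(−z/H) = 0.807, so z = −H ln(0.807).
−ln(0.807) = 0.21443; z = 20190 × 0.21443 = 4329.3 m.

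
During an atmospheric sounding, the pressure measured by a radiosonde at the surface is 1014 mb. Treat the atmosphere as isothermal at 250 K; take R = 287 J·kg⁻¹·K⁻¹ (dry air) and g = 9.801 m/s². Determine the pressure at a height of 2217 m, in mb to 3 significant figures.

P ≈ 749 mb

Scale height: H = RT/g = 287 × 250 / 9.801 = 7320.7 m.
Barometric formula: P = P₀ exp(−z/H).
z/H = 2217.0/7320.7 = 0.30284; exp(−0.30284) = 0.73872.
P = 1014 × 0.73872 = 749.06 mb.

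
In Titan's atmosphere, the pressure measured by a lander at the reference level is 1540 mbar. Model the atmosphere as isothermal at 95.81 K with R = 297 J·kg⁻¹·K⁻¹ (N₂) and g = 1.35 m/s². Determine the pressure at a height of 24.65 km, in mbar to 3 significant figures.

P ≈ 478 mbar

Scale height: H = RT/g = 297 × 95.81 / 1.35 = 21078 m.
Barometric formula: P = P₀ exp(−z/H).
z/H = 24650/21078 = 1.1695; exp(−1.1695) = 0.31052.
P = 1540 × 0.31052 = 478.20 mbar.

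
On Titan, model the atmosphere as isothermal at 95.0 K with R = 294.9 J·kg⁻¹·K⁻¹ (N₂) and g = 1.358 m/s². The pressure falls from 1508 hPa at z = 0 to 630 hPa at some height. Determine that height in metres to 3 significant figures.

Scale height: H = RT/g = 294.9 × 95.0 / 1.358 = 20630 m.
Invert the barometric formula: z = H ln(P₀/P).
P₀/P = 1508/630 = 2.3937; ln(2.3937) = 0.87284.
z = 20630 × 0.87284 = 18007 m.

z ≈ 18000 m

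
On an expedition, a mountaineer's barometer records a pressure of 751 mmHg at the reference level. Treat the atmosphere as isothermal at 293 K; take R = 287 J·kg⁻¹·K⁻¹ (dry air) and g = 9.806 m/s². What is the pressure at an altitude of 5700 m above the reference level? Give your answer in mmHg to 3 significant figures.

P ≈ 386 mmHg

Scale height: H = RT/g = 287 × 293 / 9.806 = 8575.5 m.
Barometric formula: P = P₀ exp(−z/H).
z/H = 5700.0/8575.5 = 0.66468; exp(−0.66468) = 0.51444.
P = 751 × 0.51444 = 386.34 mmHg.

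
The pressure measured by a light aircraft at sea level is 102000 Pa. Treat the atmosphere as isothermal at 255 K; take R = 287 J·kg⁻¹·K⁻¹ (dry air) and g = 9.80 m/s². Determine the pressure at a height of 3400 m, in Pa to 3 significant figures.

P ≈ 64700 Pa

Scale height: H = RT/g = 287 × 255 / 9.80 = 7467.9 m.
Barometric formula: P = P₀ exp(−z/H).
z/H = 3400.0/7467.9 = 0.45528; exp(−0.45528) = 0.63427.
P = 102000 × 0.63427 = 64696 Pa.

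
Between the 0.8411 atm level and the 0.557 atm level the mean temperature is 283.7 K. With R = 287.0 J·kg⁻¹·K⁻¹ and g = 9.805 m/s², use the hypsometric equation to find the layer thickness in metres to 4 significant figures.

Hypsometric equation: Δz = (R T̄/g) ln(P₁/P₂).
R T̄/g = 287.0 × 283.7 / 9.805 = 8304.1 m.
ln(0.8411/0.557) = ln(1.5101) = 0.41218.
Δz = 8304.1 × 0.41218 = 3422.8 m.

Δz ≈ 3423 m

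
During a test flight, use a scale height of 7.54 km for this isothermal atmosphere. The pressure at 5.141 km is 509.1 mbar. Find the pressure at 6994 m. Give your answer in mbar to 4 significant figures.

Between two levels, P₂ = P₁ exp(−Δz/H) with Δz = z₂ − z₁.
Δz = 6994.0 − 5141.0 = 1853.0 m; Δz/H = 1853.0/7540.0 = 0.24576.
P₂ = 509.1 × exp(−0.24576) = 509.1 × 0.78211 = 398.17 mbar.

P ≈ 398.2 mbar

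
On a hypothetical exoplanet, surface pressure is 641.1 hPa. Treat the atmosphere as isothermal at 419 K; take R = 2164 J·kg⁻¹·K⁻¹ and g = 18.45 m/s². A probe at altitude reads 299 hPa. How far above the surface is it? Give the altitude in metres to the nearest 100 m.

z ≈ 37500 m

Scale height: H = RT/g = 2164 × 419 / 18.45 = 49144 m.
Invert the barometric formula: z = H ln(P₀/P).
P₀/P = 641.1/299 = 2.1441; ln(2.1441) = 0.76272.
z = 49144 × 0.76272 = 37483 m.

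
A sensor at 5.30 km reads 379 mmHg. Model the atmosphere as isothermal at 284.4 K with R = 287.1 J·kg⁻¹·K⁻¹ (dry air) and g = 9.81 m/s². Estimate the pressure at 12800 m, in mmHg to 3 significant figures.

Scale height: H = RT/g = 287.1 × 284.4 / 9.81 = 8323.3 m.
Between two levels, P₂ = P₁ exp(−Δz/H) with Δz = z₂ − z₁.
Δz = 12800 − 5300.0 = 7500.0 m; Δz/H = 7500.0/8323.3 = 0.90108.
P₂ = 379 × exp(−0.90108) = 379 × 0.40613 = 153.92 mmHg.

P ≈ 154 mmHg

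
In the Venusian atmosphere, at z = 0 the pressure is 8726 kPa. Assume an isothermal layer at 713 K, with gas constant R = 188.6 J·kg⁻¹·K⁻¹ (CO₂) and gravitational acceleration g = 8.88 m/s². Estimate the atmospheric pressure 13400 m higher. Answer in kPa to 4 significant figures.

Scale height: H = RT/g = 188.6 × 713 / 8.88 = 15143 m.
Barometric formula: P = P₀ exp(−z/H).
z/H = 13400/15143 = 0.88490; exp(−0.88490) = 0.41276.
P = 8726 × 0.41276 = 3601.7 kPa.

P ≈ 3602 kPa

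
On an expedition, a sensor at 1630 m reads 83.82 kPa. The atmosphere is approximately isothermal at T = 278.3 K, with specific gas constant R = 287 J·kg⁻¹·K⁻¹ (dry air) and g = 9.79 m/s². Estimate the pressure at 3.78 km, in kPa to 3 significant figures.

P ≈ 64.4 kPa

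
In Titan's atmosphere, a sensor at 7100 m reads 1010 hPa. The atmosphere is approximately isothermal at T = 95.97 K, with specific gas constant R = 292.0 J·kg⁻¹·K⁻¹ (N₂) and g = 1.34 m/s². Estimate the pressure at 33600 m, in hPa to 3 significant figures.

Scale height: H = RT/g = 292.0 × 95.97 / 1.34 = 20913 m.
Between two levels, P₂ = P₁ exp(−Δz/H) with Δz = z₂ − z₁.
Δz = 33600 − 7100.0 = 26500 m; Δz/H = 26500/20913 = 1.2672.
P₂ = 1010 × exp(−1.2672) = 1010 × 0.28162 = 284.44 hPa.

P ≈ 284 hPa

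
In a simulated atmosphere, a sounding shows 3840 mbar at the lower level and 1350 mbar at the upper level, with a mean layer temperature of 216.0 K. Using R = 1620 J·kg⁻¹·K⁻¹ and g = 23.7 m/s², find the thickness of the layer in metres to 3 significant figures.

Hypsometric equation: Δz = (R T̄/g) ln(P₁/P₂).
R T̄/g = 1620 × 216.0 / 23.7 = 14765 m.
ln(3840/1350) = ln(2.8444) = 1.0454.
Δz = 14765 × 1.0454 = 15435 m.

Δz ≈ 15400 m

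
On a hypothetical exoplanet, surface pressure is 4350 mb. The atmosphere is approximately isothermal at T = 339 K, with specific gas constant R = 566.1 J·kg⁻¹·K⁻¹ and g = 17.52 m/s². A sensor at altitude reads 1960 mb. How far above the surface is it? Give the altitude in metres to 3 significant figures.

Scale height: H = RT/g = 566.1 × 339 / 17.52 = 10954 m.
Invert the barometric formula: z = H ln(P₀/P).
P₀/P = 4350/1960 = 2.2194; ln(2.2194) = 0.79724.
z = 10954 × 0.79724 = 8733.0 m.

z ≈ 8730 m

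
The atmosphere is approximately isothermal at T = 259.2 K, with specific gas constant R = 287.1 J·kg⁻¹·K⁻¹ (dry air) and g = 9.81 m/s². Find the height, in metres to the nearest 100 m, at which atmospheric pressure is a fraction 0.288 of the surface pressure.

Scale height: H = RT/g = 287.1 × 259.2 / 9.81 = 7585.8 m.
Set P/P₀ = exp(−z/H) = 0.288, so z = −H ln(0.288).
−ln(0.288) = 1.2448; z = 7585.8 × 1.2448 = 9442.8 m.

z ≈ 9400 m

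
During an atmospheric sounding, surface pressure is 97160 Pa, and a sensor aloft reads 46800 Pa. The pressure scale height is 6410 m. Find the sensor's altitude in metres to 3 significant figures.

Invert the barometric formula: z = H ln(P₀/P).
P₀/P = 97160/46800 = 2.0761; ln(2.0761) = 0.73049.
z = 6410.0 × 0.73049 = 4682.4 m.

z ≈ 4680 m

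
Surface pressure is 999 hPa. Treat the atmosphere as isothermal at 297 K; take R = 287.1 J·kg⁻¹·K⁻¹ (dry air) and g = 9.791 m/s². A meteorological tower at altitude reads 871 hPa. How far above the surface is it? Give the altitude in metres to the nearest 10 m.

Scale height: H = RT/g = 287.1 × 297 / 9.791 = 8708.9 m.
Invert the barometric formula: z = H ln(P₀/P).
P₀/P = 999/871 = 1.1470; ln(1.1470) = 0.13715.
z = 8708.9 × 0.13715 = 1194.4 m.

z ≈ 1190 m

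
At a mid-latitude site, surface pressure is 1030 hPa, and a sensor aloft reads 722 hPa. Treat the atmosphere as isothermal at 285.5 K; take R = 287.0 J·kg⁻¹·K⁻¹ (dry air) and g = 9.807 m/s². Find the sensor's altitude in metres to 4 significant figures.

z ≈ 2968 m

Scale height: H = RT/g = 287.0 × 285.5 / 9.807 = 8355.1 m.
Invert the barometric formula: z = H ln(P₀/P).
P₀/P = 1030/722 = 1.4266; ln(1.4266) = 0.35529.
z = 8355.1 × 0.35529 = 2968.5 m.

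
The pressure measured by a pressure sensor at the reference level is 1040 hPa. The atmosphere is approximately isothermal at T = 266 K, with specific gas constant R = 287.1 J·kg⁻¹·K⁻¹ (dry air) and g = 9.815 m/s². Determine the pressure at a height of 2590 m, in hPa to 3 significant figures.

Scale height: H = RT/g = 287.1 × 266 / 9.815 = 7780.8 m.
Barometric formula: P = P₀ exp(−z/H).
z/H = 2590.0/7780.8 = 0.33287; exp(−0.33287) = 0.71686.
P = 1040 × 0.71686 = 745.53 hPa.

P ≈ 746 hPa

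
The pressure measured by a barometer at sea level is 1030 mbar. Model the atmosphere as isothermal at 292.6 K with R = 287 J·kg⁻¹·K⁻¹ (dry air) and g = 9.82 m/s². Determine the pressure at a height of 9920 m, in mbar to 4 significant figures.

Scale height: H = RT/g = 287 × 292.6 / 9.82 = 8551.5 m.
Barometric formula: P = P₀ exp(−z/H).
z/H = 9920.0/8551.5 = 1.1600; exp(−1.1600) = 0.31349.
P = 1030 × 0.31349 = 322.89 mbar.

P ≈ 322.9 mbar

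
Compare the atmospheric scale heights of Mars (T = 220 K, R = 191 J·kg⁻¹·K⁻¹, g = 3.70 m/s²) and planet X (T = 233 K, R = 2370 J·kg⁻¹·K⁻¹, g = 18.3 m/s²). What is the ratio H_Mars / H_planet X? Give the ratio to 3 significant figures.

H_Mars/H_planet X ≈ 0.376

H = RT/g for each body.
H_Mars = 191 × 220 / 3.70 = 11357 m.
H_planet X = 2370 × 233 / 18.3 = 30175 m.
H_Mars/H_planet X = 11357/30175 = 0.37637.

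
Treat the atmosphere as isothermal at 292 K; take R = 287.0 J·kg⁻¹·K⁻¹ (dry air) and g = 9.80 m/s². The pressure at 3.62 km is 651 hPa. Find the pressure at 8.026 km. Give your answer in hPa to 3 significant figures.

P ≈ 389 hPa

Scale height: H = RT/g = 287.0 × 292 / 9.80 = 8551.4 m.
Between two levels, P₂ = P₁ exp(−Δz/H) with Δz = z₂ − z₁.
Δz = 8026.0 − 3620.0 = 4406.0 m; Δz/H = 4406.0/8551.4 = 0.51524.
P₂ = 651 × exp(−0.51524) = 651 × 0.59736 = 388.88 hPa.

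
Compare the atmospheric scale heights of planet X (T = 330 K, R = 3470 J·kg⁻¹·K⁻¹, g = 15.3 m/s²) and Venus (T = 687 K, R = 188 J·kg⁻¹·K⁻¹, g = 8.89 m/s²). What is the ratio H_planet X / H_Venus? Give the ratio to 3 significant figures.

H_planet X/H_Venus ≈ 5.15

H = RT/g for each body.
H_planet X = 3470 × 330 / 15.3 = 74843 m.
H_Venus = 188 × 687 / 8.89 = 14528 m.
H_planet X/H_Venus = 74843/14528 = 5.1516.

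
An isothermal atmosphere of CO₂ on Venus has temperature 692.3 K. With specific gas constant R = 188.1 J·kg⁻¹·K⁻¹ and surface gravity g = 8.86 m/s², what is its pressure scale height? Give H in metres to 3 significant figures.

H ≈ 14700 m

The scale height of an isothermal atmosphere is H = RT/g.
H = 188.1 × 692.3 / 8.86 = 130220/8.86 = 14698 m.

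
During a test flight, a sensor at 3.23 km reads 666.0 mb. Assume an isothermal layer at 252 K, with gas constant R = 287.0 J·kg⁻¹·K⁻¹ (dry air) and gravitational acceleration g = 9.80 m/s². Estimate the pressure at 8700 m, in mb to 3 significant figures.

Scale height: H = RT/g = 287.0 × 252 / 9.80 = 7380.0 m.
Between two levels, P₂ = P₁ exp(−Δz/H) with Δz = z₂ − z₁.
Δz = 8700.0 − 3230.0 = 5470.0 m; Δz/H = 5470.0/7380.0 = 0.74119.
P₂ = 666.0 × exp(−0.74119) = 666.0 × 0.47655 = 317.38 mb.

P ≈ 317 mb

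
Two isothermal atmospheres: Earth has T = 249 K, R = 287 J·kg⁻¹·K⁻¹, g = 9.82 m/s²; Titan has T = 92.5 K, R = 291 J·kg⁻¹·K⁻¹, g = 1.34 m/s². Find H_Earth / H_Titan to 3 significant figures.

H_Earth/H_Titan ≈ 0.362

H = RT/g for each body.
H_Earth = 287 × 249 / 9.82 = 7277.3 m.
H_Titan = 291 × 92.5 / 1.34 = 20088 m.
H_Earth/H_Titan = 7277.3/20088 = 0.36227.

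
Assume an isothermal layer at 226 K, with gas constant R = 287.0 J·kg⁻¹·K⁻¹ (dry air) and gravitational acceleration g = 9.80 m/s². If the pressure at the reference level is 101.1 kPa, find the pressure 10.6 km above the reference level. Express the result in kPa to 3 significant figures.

P ≈ 20.4 kPa

Scale height: H = RT/g = 287.0 × 226 / 9.80 = 6618.6 m.
Barometric formula: P = P₀ exp(−z/H).
z/H = 10600/6618.6 = 1.6015; exp(−1.6015) = 0.20159.
P = 101.1 × 0.20159 = 20.381 kPa.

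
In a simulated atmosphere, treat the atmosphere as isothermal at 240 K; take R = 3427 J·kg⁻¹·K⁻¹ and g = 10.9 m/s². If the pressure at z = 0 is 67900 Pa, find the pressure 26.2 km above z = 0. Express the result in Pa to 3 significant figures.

Scale height: H = RT/g = 3427 × 240 / 10.9 = 75457 m.
Barometric formula: P = P₀ exp(−z/H).
z/H = 26200/75457 = 0.34722; exp(−0.34722) = 0.70665.
P = 67900 × 0.70665 = 47982 Pa.

P ≈ 48000 Pa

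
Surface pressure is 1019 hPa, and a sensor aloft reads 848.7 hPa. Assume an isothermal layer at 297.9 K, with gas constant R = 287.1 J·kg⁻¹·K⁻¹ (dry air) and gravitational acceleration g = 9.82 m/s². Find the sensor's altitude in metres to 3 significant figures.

z ≈ 1590 m

Scale height: H = RT/g = 287.1 × 297.9 / 9.82 = 8709.5 m.
Invert the barometric formula: z = H ln(P₀/P).
P₀/P = 1019/848.7 = 1.2007; ln(1.2007) = 0.18290.
z = 8709.5 × 0.18290 = 1593.0 m.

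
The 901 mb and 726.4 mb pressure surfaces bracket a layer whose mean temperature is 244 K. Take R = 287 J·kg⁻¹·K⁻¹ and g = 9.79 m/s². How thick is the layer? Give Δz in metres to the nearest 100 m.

Hypsometric equation: Δz = (R T̄/g) ln(P₁/P₂).
R T̄/g = 287 × 244 / 9.79 = 7153.0 m.
ln(901/726.4) = ln(1.2404) = 0.21543.
Δz = 7153.0 × 0.21543 = 1541.0 m.

Δz ≈ 1500 m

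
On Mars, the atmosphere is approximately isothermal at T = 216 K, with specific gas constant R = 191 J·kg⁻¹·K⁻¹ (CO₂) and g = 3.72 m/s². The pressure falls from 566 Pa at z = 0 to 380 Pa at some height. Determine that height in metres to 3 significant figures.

z ≈ 4420 m

Scale height: H = RT/g = 191 × 216 / 3.72 = 11090 m.
Invert the barometric formula: z = H ln(P₀/P).
P₀/P = 566/380 = 1.4895; ln(1.4895) = 0.39844.
z = 11090 × 0.39844 = 4418.7 m.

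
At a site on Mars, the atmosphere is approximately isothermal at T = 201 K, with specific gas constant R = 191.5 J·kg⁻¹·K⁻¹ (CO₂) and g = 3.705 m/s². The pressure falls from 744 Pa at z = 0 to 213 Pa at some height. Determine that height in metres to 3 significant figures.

z ≈ 13000 m

Scale height: H = RT/g = 191.5 × 201 / 3.705 = 10389 m.
Invert the barometric formula: z = H ln(P₀/P).
P₀/P = 744/213 = 3.4930; ln(3.4930) = 1.2508.
z = 10389 × 1.2508 = 12995 m.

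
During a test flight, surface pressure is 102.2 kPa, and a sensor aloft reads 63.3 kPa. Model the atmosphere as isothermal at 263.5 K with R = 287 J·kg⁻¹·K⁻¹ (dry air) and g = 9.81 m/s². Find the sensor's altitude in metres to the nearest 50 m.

Scale height: H = RT/g = 287 × 263.5 / 9.81 = 7708.9 m.
Invert the barometric formula: z = H ln(P₀/P).
P₀/P = 102.2/63.3 = 1.6145; ln(1.6145) = 0.47903.
z = 7708.9 × 0.47903 = 3692.8 m.

z ≈ 3700 m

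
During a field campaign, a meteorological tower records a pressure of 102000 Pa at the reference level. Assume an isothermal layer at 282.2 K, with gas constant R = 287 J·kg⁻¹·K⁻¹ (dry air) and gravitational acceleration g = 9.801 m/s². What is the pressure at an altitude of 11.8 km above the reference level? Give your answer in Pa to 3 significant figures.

Scale height: H = RT/g = 287 × 282.2 / 9.801 = 8263.6 m.
Barometric formula: P = P₀ exp(−z/H).
z/H = 11800/8263.6 = 1.4279; exp(−1.4279) = 0.23981.
P = 102000 × 0.23981 = 24461 Pa.

P ≈ 24500 Pa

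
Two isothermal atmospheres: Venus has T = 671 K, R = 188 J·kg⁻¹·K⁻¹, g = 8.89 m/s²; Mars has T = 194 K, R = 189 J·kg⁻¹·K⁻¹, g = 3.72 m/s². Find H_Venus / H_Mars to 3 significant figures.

H = RT/g for each body.
H_Venus = 188 × 671 / 8.89 = 14190 m.
H_Mars = 189 × 194 / 3.72 = 9856.5 m.
H_Venus/H_Mars = 14190/9856.5 = 1.4397.

H_Venus/H_Mars ≈ 1.44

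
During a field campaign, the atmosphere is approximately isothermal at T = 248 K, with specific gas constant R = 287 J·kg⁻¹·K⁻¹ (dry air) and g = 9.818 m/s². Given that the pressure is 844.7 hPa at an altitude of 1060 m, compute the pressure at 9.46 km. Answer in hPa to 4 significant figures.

Scale height: H = RT/g = 287 × 248 / 9.818 = 7249.5 m.
Between two levels, P₂ = P₁ exp(−Δz/H) with Δz = z₂ − z₁.
Δz = 9460.0 − 1060.0 = 8400.0 m; Δz/H = 8400.0/7249.5 = 1.1587.
P₂ = 844.7 × exp(−1.1587) = 844.7 × 0.31389 = 265.14 hPa.

P ≈ 265.1 hPa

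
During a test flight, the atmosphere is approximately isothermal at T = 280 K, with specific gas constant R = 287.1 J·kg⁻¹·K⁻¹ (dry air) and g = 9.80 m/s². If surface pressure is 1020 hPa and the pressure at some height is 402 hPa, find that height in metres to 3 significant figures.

Scale height: H = RT/g = 287.1 × 280 / 9.80 = 8202.9 m.
Invert the barometric formula: z = H ln(P₀/P).
P₀/P = 1020/402 = 2.5373; ln(2.5373) = 0.93110.
z = 8202.9 × 0.93110 = 7637.7 m.

z ≈ 7640 m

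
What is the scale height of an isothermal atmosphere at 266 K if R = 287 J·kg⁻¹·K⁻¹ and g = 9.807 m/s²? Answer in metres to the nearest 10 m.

The scale height of an isothermal atmosphere is H = RT/g.
H = 287 × 266 / 9.807 = 76342/9.807 = 7784.4 m.

H ≈ 7780 m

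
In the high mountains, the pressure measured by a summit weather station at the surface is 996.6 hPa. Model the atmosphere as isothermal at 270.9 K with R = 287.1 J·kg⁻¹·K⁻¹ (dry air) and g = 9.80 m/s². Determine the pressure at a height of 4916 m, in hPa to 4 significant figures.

P ≈ 536.4 hPa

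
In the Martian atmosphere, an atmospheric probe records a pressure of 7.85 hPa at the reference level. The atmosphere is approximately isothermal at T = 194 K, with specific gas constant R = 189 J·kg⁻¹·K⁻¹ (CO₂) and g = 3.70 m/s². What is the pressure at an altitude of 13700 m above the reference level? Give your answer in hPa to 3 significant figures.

Scale height: H = RT/g = 189 × 194 / 3.70 = 9909.7 m.
Barometric formula: P = P₀ exp(−z/H).
z/H = 13700/9909.7 = 1.3825; exp(−1.3825) = 0.25095.
P = 7.85 × 0.25095 = 1.9700 hPa.

P ≈ 1.97 hPa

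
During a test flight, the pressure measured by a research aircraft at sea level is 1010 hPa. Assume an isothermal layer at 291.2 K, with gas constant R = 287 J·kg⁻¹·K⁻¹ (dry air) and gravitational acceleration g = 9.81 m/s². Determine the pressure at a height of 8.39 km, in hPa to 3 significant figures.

Scale height: H = RT/g = 287 × 291.2 / 9.81 = 8519.3 m.
Barometric formula: P = P₀ exp(−z/H).
z/H = 8390.0/8519.3 = 0.98482; exp(−0.98482) = 0.37351.
P = 1010 × 0.37351 = 377.25 hPa.

P ≈ 377 hPa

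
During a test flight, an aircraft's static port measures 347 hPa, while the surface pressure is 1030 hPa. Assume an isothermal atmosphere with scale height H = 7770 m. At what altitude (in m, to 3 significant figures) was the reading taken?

z ≈ 8450 m

Invert the barometric formula: z = H ln(P₀/P).
P₀/P = 1030/347 = 2.9683; ln(2.9683) = 1.0880.
z = 7770.0 × 1.0880 = 8453.8 m.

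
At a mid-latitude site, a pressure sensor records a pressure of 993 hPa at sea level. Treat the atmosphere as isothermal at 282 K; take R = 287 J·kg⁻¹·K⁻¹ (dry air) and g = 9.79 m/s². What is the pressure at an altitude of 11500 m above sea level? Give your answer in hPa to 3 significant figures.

P ≈ 247 hPa

Scale height: H = RT/g = 287 × 282 / 9.79 = 8267.0 m.
Barometric formula: P = P₀ exp(−z/H).
z/H = 11500/8267.0 = 1.3911; exp(−1.3911) = 0.24880.
P = 993 × 0.24880 = 247.06 hPa.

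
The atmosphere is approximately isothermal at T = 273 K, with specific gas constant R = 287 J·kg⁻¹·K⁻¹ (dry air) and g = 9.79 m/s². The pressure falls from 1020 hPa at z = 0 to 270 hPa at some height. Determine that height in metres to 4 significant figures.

z ≈ 10640 m

Scale height: H = RT/g = 287 × 273 / 9.79 = 8003.2 m.
Invert the barometric formula: z = H ln(P₀/P).
P₀/P = 1020/270 = 3.7778; ln(3.7778) = 1.3291.
z = 8003.2 × 1.3291 = 10637 m.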